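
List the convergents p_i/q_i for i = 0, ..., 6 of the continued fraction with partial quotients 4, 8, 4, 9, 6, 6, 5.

Using the convergent recurrence p_i = a_i*p_{i-1} + p_{i-2}, q_i = a_i*q_{i-1} + q_{i-2} with p_{-2}=0, p_{-1}=1, q_{-2}=1, q_{-1}=0:
  i=0: a_0=4, p_0 = 4*1 + 0 = 4, q_0 = 4*0 + 1 = 1.
  i=1: a_1=8, p_1 = 8*4 + 1 = 33, q_1 = 8*1 + 0 = 8.
  i=2: a_2=4, p_2 = 4*33 + 4 = 136, q_2 = 4*8 + 1 = 33.
  i=3: a_3=9, p_3 = 9*136 + 33 = 1257, q_3 = 9*33 + 8 = 305.
  i=4: a_4=6, p_4 = 6*1257 + 136 = 7678, q_4 = 6*305 + 33 = 1863.
  i=5: a_5=6, p_5 = 6*7678 + 1257 = 47325, q_5 = 6*1863 + 305 = 11483.
  i=6: a_6=5, p_6 = 5*47325 + 7678 = 244303, q_6 = 5*11483 + 1863 = 59278.

4/1, 33/8, 136/33, 1257/305, 7678/1863, 47325/11483, 244303/59278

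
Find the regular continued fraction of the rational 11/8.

Run the Euclidean algorithm on 11 and 8; the successive quotients are the partial quotients a_0, a_1, ... (each step inverts the fractional part left over by the previous one):
  11 = 1*8 + 3, so a_0 = 1.
  8 = 2*3 + 2, so a_1 = 2.
  3 = 1*2 + 1, so a_2 = 1.
  2 = 2*1 + 0, so a_3 = 2.
The remainder reaches 0 after 4 divisions, so the expansion has 4 partial quotients, read off in order.

[1; 2, 1, 2]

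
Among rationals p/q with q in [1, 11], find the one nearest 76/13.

41/7

Expand x = 76/13 as a continued fraction with the Euclidean algorithm:
  76 = 5*13 + 11, so a_0 = 5.
  13 = 1*11 + 2, so a_1 = 1.
  11 = 5*2 + 1, so a_2 = 5.
  2 = 2*1 + 0, so a_3 = 2.
so x = [5; 1, 5, 2].
Convergents (p_i = a_i*p_{i-1} + p_{i-2}, q_i = a_i*q_{i-1} + q_{i-2} with p_{-2}=0, p_{-1}=1, q_{-2}=1, q_{-1}=0), until the denominator exceeds 11:
  i=0: a_0=5, p_0 = 5*1 + 0 = 5, q_0 = 5*0 + 1 = 1.
  i=1: a_1=1, p_1 = 1*5 + 1 = 6, q_1 = 1*1 + 0 = 1.
  i=2: a_2=5, p_2 = 5*6 + 5 = 35, q_2 = 5*1 + 1 = 6.
  i=3: a_3=2, p_3 = 2*35 + 6 = 76, q_3 = 2*6 + 1 = 13.
q_3 = 13 > 11, so the last convergent with denominator <= 11 is p_2/q_2 = 35/6.
The closest fraction with denominator <= 11 is either p_2/q_2 or the intermediate fraction (k*p_2 + p_1)/(k*q_2 + q_1) with the largest k >= 1 whose denominator stays <= 11; these approach x as k grows, and every other convergent or intermediate fraction in range is farther away.
Largest k: floor((11 - q_1)/q_2) = floor((11 - 1)/6) = 1.
That gives (1*35 + 6)/(1*6 + 1) = 41/7.
Compare the errors: |x - 35/6| = |76*6 - 35*13|/(13*6) = 1/78, and |x - 41/7| = |76*7 - 41*13|/(13*7) = 1/91.
Cross-multiplying, 1*78 = 78 < 91 = 1*91, so 1/91 is smaller: the intermediate fraction 41/7 is closer to x than 35/6.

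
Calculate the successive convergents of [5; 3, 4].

5/1, 16/3, 69/13

Using the convergent recurrence p_i = a_i*p_{i-1} + p_{i-2}, q_i = a_i*q_{i-1} + q_{i-2} with p_{-2}=0, p_{-1}=1, q_{-2}=1, q_{-1}=0:
  i=0: a_0=5, p_0 = 5*1 + 0 = 5, q_0 = 5*0 + 1 = 1.
  i=1: a_1=3, p_1 = 3*5 + 1 = 16, q_1 = 3*1 + 0 = 3.
  i=2: a_2=4, p_2 = 4*16 + 5 = 69, q_2 = 4*3 + 1 = 13.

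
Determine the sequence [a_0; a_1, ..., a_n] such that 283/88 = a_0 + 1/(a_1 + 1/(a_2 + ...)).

Run the Euclidean algorithm on 283 and 88; the successive quotients are the partial quotients a_0, a_1, ... (each step inverts the fractional part left over by the previous one):
  283 = 3*88 + 19, so a_0 = 3.
  88 = 4*19 + 12, so a_1 = 4.
  19 = 1*12 + 7, so a_2 = 1.
  12 = 1*7 + 5, so a_3 = 1.
  7 = 1*5 + 2, so a_4 = 1.
  5 = 2*2 + 1, so a_5 = 2.
  2 = 2*1 + 0, so a_6 = 2.
The remainder reaches 0 after 7 divisions, so the expansion has 7 partial quotients, read off in order.

[3; 4, 1, 1, 1, 2, 2]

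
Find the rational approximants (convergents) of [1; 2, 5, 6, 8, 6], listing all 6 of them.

1/1, 3/2, 16/11, 99/68, 808/555, 4947/3398

Using the convergent recurrence p_i = a_i*p_{i-1} + p_{i-2}, q_i = a_i*q_{i-1} + q_{i-2} with p_{-2}=0, p_{-1}=1, q_{-2}=1, q_{-1}=0:
  i=0: a_0=1, p_0 = 1*1 + 0 = 1, q_0 = 1*0 + 1 = 1.
  i=1: a_1=2, p_1 = 2*1 + 1 = 3, q_1 = 2*1 + 0 = 2.
  i=2: a_2=5, p_2 = 5*3 + 1 = 16, q_2 = 5*2 + 1 = 11.
  i=3: a_3=6, p_3 = 6*16 + 3 = 99, q_3 = 6*11 + 2 = 68.
  i=4: a_4=8, p_4 = 8*99 + 16 = 808, q_4 = 8*68 + 11 = 555.
  i=5: a_5=6, p_5 = 6*808 + 99 = 4947, q_5 = 6*555 + 68 = 3398.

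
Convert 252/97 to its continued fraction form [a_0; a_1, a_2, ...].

Run the Euclidean algorithm on 252 and 97; the successive quotients are the partial quotients a_0, a_1, ... (each step inverts the fractional part left over by the previous one):
  252 = 2*97 + 58, so a_0 = 2.
  97 = 1*58 + 39, so a_1 = 1.
  58 = 1*39 + 19, so a_2 = 1.
  39 = 2*19 + 1, so a_3 = 2.
  19 = 19*1 + 0, so a_4 = 19.
The remainder reaches 0 after 5 divisions, so the expansion has 5 partial quotients, read off in order.

[2; 1, 1, 2, 19]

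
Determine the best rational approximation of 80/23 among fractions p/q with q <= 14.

45/13

Expand x = 80/23 as a continued fraction with the Euclidean algorithm:
  80 = 3*23 + 11, so a_0 = 3.
  23 = 2*11 + 1, so a_1 = 2.
  11 = 11*1 + 0, so a_2 = 11.
so x = [3; 2, 11].
Convergents (p_i = a_i*p_{i-1} + p_{i-2}, q_i = a_i*q_{i-1} + q_{i-2} with p_{-2}=0, p_{-1}=1, q_{-2}=1, q_{-1}=0), until the denominator exceeds 14:
  i=0: a_0=3, p_0 = 3*1 + 0 = 3, q_0 = 3*0 + 1 = 1.
  i=1: a_1=2, p_1 = 2*3 + 1 = 7, q_1 = 2*1 + 0 = 2.
  i=2: a_2=11, p_2 = 11*7 + 3 = 80, q_2 = 11*2 + 1 = 23.
q_2 = 23 > 14, so the last convergent with denominator <= 14 is p_1/q_1 = 7/2.
The closest fraction with denominator <= 14 is either p_1/q_1 or the intermediate fraction (k*p_1 + p_0)/(k*q_1 + q_0) with the largest k >= 1 whose denominator stays <= 14; these approach x as k grows, and every other convergent or intermediate fraction in range is farther away.
Largest k: floor((14 - q_0)/q_1) = floor((14 - 1)/2) = 6.
That gives (6*7 + 3)/(6*2 + 1) = 45/13.
Compare the errors: |x - 7/2| = |80*2 - 7*23|/(23*2) = 1/46, and |x - 45/13| = |80*13 - 45*23|/(23*13) = 5/299.
Cross-multiplying, 5*46 = 230 < 299 = 1*299, so 5/299 is smaller: the intermediate fraction 45/13 is closer to x than 7/2.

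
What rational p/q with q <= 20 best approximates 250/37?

Expand x = 250/37 as a continued fraction with the Euclidean algorithm:
  250 = 6*37 + 28, so a_0 = 6.
  37 = 1*28 + 9, so a_1 = 1.
  28 = 3*9 + 1, so a_2 = 3.
  9 = 9*1 + 0, so a_3 = 9.
so x = [6; 1, 3, 9].
Convergents (p_i = a_i*p_{i-1} + p_{i-2}, q_i = a_i*q_{i-1} + q_{i-2} with p_{-2}=0, p_{-1}=1, q_{-2}=1, q_{-1}=0), until the denominator exceeds 20:
  i=0: a_0=6, p_0 = 6*1 + 0 = 6, q_0 = 6*0 + 1 = 1.
  i=1: a_1=1, p_1 = 1*6 + 1 = 7, q_1 = 1*1 + 0 = 1.
  i=2: a_2=3, p_2 = 3*7 + 6 = 27, q_2 = 3*1 + 1 = 4.
  i=3: a_3=9, p_3 = 9*27 + 7 = 250, q_3 = 9*4 + 1 = 37.
q_3 = 37 > 20, so the last convergent with denominator <= 20 is p_2/q_2 = 27/4.
The closest fraction with denominator <= 20 is either p_2/q_2 or the intermediate fraction (k*p_2 + p_1)/(k*q_2 + q_1) with the largest k >= 1 whose denominator stays <= 20; these approach x as k grows, and every other convergent or intermediate fraction in range is farther away.
Largest k: floor((20 - q_1)/q_2) = floor((20 - 1)/4) = 4.
That gives (4*27 + 7)/(4*4 + 1) = 115/17.
Compare the errors: |x - 27/4| = |250*4 - 27*37|/(37*4) = 1/148, and |x - 115/17| = |250*17 - 115*37|/(37*17) = 5/629.
Cross-multiplying, 1*629 = 629 < 740 = 5*148, so 1/148 is smaller: the convergent 27/4 is closer to x than 115/17.

27/4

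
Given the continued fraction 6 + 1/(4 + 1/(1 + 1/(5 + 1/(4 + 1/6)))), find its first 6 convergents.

6/1, 25/4, 31/5, 180/29, 751/121, 4686/755

Using the convergent recurrence p_i = a_i*p_{i-1} + p_{i-2}, q_i = a_i*q_{i-1} + q_{i-2} with p_{-2}=0, p_{-1}=1, q_{-2}=1, q_{-1}=0:
  i=0: a_0=6, p_0 = 6*1 + 0 = 6, q_0 = 6*0 + 1 = 1.
  i=1: a_1=4, p_1 = 4*6 + 1 = 25, q_1 = 4*1 + 0 = 4.
  i=2: a_2=1, p_2 = 1*25 + 6 = 31, q_2 = 1*4 + 1 = 5.
  i=3: a_3=5, p_3 = 5*31 + 25 = 180, q_3 = 5*5 + 4 = 29.
  i=4: a_4=4, p_4 = 4*180 + 31 = 751, q_4 = 4*29 + 5 = 121.
  i=5: a_5=6, p_5 = 6*751 + 180 = 4686, q_5 = 6*121 + 29 = 755.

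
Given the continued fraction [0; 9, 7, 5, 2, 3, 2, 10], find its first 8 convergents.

Using the convergent recurrence p_i = a_i*p_{i-1} + p_{i-2}, q_i = a_i*q_{i-1} + q_{i-2} with p_{-2}=0, p_{-1}=1, q_{-2}=1, q_{-1}=0:
  i=0: a_0=0, p_0 = 0*1 + 0 = 0, q_0 = 0*0 + 1 = 1.
  i=1: a_1=9, p_1 = 9*0 + 1 = 1, q_1 = 9*1 + 0 = 9.
  i=2: a_2=7, p_2 = 7*1 + 0 = 7, q_2 = 7*9 + 1 = 64.
  i=3: a_3=5, p_3 = 5*7 + 1 = 36, q_3 = 5*64 + 9 = 329.
  i=4: a_4=2, p_4 = 2*36 + 7 = 79, q_4 = 2*329 + 64 = 722.
  i=5: a_5=3, p_5 = 3*79 + 36 = 273, q_5 = 3*722 + 329 = 2495.
  i=6: a_6=2, p_6 = 2*273 + 79 = 625, q_6 = 2*2495 + 722 = 5712.
  i=7: a_7=10, p_7 = 10*625 + 273 = 6523, q_7 = 10*5712 + 2495 = 59615.

0/1, 1/9, 7/64, 36/329, 79/722, 273/2495, 625/5712, 6523/59615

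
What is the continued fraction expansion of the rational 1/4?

[0; 4]

Run the Euclidean algorithm on 1 and 4; the successive quotients are the partial quotients a_0, a_1, ... (each step inverts the fractional part left over by the previous one):
  1 = 0*4 + 1, so a_0 = 0.
  4 = 4*1 + 0, so a_1 = 4.
The remainder reaches 0 after 2 divisions, so the expansion has 2 partial quotients, read off in order.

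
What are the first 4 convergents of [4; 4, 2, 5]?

4/1, 17/4, 38/9, 207/49

Using the convergent recurrence p_i = a_i*p_{i-1} + p_{i-2}, q_i = a_i*q_{i-1} + q_{i-2} with p_{-2}=0, p_{-1}=1, q_{-2}=1, q_{-1}=0:
  i=0: a_0=4, p_0 = 4*1 + 0 = 4, q_0 = 4*0 + 1 = 1.
  i=1: a_1=4, p_1 = 4*4 + 1 = 17, q_1 = 4*1 + 0 = 4.
  i=2: a_2=2, p_2 = 2*17 + 4 = 38, q_2 = 2*4 + 1 = 9.
  i=3: a_3=5, p_3 = 5*38 + 17 = 207, q_3 = 5*9 + 4 = 49.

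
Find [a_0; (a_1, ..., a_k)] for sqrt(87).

Write x_i = (sqrt(87) + m_i)/d_i with (m_0, d_0) = (0, 1). a_0 = floor(sqrt(87)) = 9, since 9^2 = 81 <= 87 < 100 = 10^2.
Iterate m_{i+1} = d_i*a_i - m_i, d_{i+1} = (87 - m_{i+1}^2)/d_i, a_{i+1} = floor((a_0 + m_{i+1})/d_{i+1}):
  m_1 = 1*9 - 0 = 9, d_1 = (87 - 9^2)/1 = 6/1 = 6, a_1 = floor((9 + 9)/6) = 3.
  m_2 = 6*3 - 9 = 9, d_2 = (87 - 9^2)/6 = 6/6 = 1, a_2 = floor((9 + 9)/1) = 18.
  m_3 = 1*18 - 9 = 9, d_3 = (87 - 9^2)/1 = 6/1 = 6: (m_3, d_3) = (m_1, d_1) = (9, 6), so from here the quotients repeat a_1, a_2; the period length is 2.
Hence the expansion of sqrt(87) is a_0 = 9 followed by the repeating block 3, 18 (period 2).

[9; (3, 18)]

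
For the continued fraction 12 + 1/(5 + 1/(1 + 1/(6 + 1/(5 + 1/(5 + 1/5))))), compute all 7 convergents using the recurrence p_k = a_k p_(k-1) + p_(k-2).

12/1, 61/5, 73/6, 499/41, 2568/211, 13339/1096, 69263/5691

Using the convergent recurrence p_i = a_i*p_{i-1} + p_{i-2}, q_i = a_i*q_{i-1} + q_{i-2} with p_{-2}=0, p_{-1}=1, q_{-2}=1, q_{-1}=0:
  i=0: a_0=12, p_0 = 12*1 + 0 = 12, q_0 = 12*0 + 1 = 1.
  i=1: a_1=5, p_1 = 5*12 + 1 = 61, q_1 = 5*1 + 0 = 5.
  i=2: a_2=1, p_2 = 1*61 + 12 = 73, q_2 = 1*5 + 1 = 6.
  i=3: a_3=6, p_3 = 6*73 + 61 = 499, q_3 = 6*6 + 5 = 41.
  i=4: a_4=5, p_4 = 5*499 + 73 = 2568, q_4 = 5*41 + 6 = 211.
  i=5: a_5=5, p_5 = 5*2568 + 499 = 13339, q_5 = 5*211 + 41 = 1096.
  i=6: a_6=5, p_6 = 5*13339 + 2568 = 69263, q_6 = 5*1096 + 211 = 5691.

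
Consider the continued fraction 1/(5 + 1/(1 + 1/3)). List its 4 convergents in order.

Using the convergent recurrence p_i = a_i*p_{i-1} + p_{i-2}, q_i = a_i*q_{i-1} + q_{i-2} with p_{-2}=0, p_{-1}=1, q_{-2}=1, q_{-1}=0:
  i=0: a_0=0, p_0 = 0*1 + 0 = 0, q_0 = 0*0 + 1 = 1.
  i=1: a_1=5, p_1 = 5*0 + 1 = 1, q_1 = 5*1 + 0 = 5.
  i=2: a_2=1, p_2 = 1*1 + 0 = 1, q_2 = 1*5 + 1 = 6.
  i=3: a_3=3, p_3 = 3*1 + 1 = 4, q_3 = 3*6 + 5 = 23.

0/1, 1/5, 1/6, 4/23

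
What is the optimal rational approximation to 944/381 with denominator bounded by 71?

166/67

Expand x = 944/381 as a continued fraction with the Euclidean algorithm:
  944 = 2*381 + 182, so a_0 = 2.
  381 = 2*182 + 17, so a_1 = 2.
  182 = 10*17 + 12, so a_2 = 10.
  17 = 1*12 + 5, so a_3 = 1.
  12 = 2*5 + 2, so a_4 = 2.
  5 = 2*2 + 1, so a_5 = 2.
  2 = 2*1 + 0, so a_6 = 2.
so x = [2; 2, 10, 1, 2, 2, 2].
Convergents (p_i = a_i*p_{i-1} + p_{i-2}, q_i = a_i*q_{i-1} + q_{i-2} with p_{-2}=0, p_{-1}=1, q_{-2}=1, q_{-1}=0), until the denominator exceeds 71:
  i=0: a_0=2, p_0 = 2*1 + 0 = 2, q_0 = 2*0 + 1 = 1.
  i=1: a_1=2, p_1 = 2*2 + 1 = 5, q_1 = 2*1 + 0 = 2.
  i=2: a_2=10, p_2 = 10*5 + 2 = 52, q_2 = 10*2 + 1 = 21.
  i=3: a_3=1, p_3 = 1*52 + 5 = 57, q_3 = 1*21 + 2 = 23.
  i=4: a_4=2, p_4 = 2*57 + 52 = 166, q_4 = 2*23 + 21 = 67.
  i=5: a_5=2, p_5 = 2*166 + 57 = 389, q_5 = 2*67 + 23 = 157.
q_5 = 157 > 71, so the last convergent with denominator <= 71 is p_4/q_4 = 166/67.
The closest fraction with denominator <= 71 is either p_4/q_4 or the intermediate fraction (k*p_4 + p_3)/(k*q_4 + q_3) with the largest k >= 1 whose denominator stays <= 71; these approach x as k grows, and every other convergent or intermediate fraction in range is farther away.
Largest k: floor((71 - q_3)/q_4) = floor((71 - 23)/67) = 0.
Since k = 0, no intermediate fraction beyond p_4/q_4 has denominator <= 71, so the convergent 166/67 is the closest (its error is |944*67 - 166*381|/(381*67) = 2/25527).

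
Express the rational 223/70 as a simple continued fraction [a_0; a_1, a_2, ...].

Run the Euclidean algorithm on 223 and 70; the successive quotients are the partial quotients a_0, a_1, ... (each step inverts the fractional part left over by the previous one):
  223 = 3*70 + 13, so a_0 = 3.
  70 = 5*13 + 5, so a_1 = 5.
  13 = 2*5 + 3, so a_2 = 2.
  5 = 1*3 + 2, so a_3 = 1.
  3 = 1*2 + 1, so a_4 = 1.
  2 = 2*1 + 0, so a_5 = 2.
The remainder reaches 0 after 6 divisions, so the expansion has 6 partial quotients, read off in order.

[3; 5, 2, 1, 1, 2]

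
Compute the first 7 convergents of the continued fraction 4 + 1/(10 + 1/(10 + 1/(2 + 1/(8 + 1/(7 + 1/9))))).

Using the convergent recurrence p_i = a_i*p_{i-1} + p_{i-2}, q_i = a_i*q_{i-1} + q_{i-2} with p_{-2}=0, p_{-1}=1, q_{-2}=1, q_{-1}=0:
  i=0: a_0=4, p_0 = 4*1 + 0 = 4, q_0 = 4*0 + 1 = 1.
  i=1: a_1=10, p_1 = 10*4 + 1 = 41, q_1 = 10*1 + 0 = 10.
  i=2: a_2=10, p_2 = 10*41 + 4 = 414, q_2 = 10*10 + 1 = 101.
  i=3: a_3=2, p_3 = 2*414 + 41 = 869, q_3 = 2*101 + 10 = 212.
  i=4: a_4=8, p_4 = 8*869 + 414 = 7366, q_4 = 8*212 + 101 = 1797.
  i=5: a_5=7, p_5 = 7*7366 + 869 = 52431, q_5 = 7*1797 + 212 = 12791.
  i=6: a_6=9, p_6 = 9*52431 + 7366 = 479245, q_6 = 9*12791 + 1797 = 116916.

4/1, 41/10, 414/101, 869/212, 7366/1797, 52431/12791, 479245/116916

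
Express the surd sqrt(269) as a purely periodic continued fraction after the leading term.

Write x_i = (sqrt(269) + m_i)/d_i with (m_0, d_0) = (0, 1). a_0 = floor(sqrt(269)) = 16, since 16^2 = 256 <= 269 < 289 = 17^2.
Iterate m_{i+1} = d_i*a_i - m_i, d_{i+1} = (269 - m_{i+1}^2)/d_i, a_{i+1} = floor((a_0 + m_{i+1})/d_{i+1}):
  m_1 = 1*16 - 0 = 16, d_1 = (269 - 16^2)/1 = 13/1 = 13, a_1 = floor((16 + 16)/13) = 2.
  m_2 = 13*2 - 16 = 10, d_2 = (269 - 10^2)/13 = 169/13 = 13, a_2 = floor((16 + 10)/13) = 2.
  m_3 = 13*2 - 10 = 16, d_3 = (269 - 16^2)/13 = 13/13 = 1, a_3 = floor((16 + 16)/1) = 32.
  m_4 = 1*32 - 16 = 16, d_4 = (269 - 16^2)/1 = 13/1 = 13: (m_4, d_4) = (m_1, d_1) = (16, 13), so from here the quotients repeat a_1, ..., a_3; the period length is 3.
Hence the expansion of sqrt(269) is a_0 = 16 followed by the repeating block 2, 2, 32 (period 3).

[16; (2, 2, 32)]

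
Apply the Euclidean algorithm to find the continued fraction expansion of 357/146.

[2; 2, 4, 16]

Run the Euclidean algorithm on 357 and 146; the successive quotients are the partial quotients a_0, a_1, ... (each step inverts the fractional part left over by the previous one):
  357 = 2*146 + 65, so a_0 = 2.
  146 = 2*65 + 16, so a_1 = 2.
  65 = 4*16 + 1, so a_2 = 4.
  16 = 16*1 + 0, so a_3 = 16.
The remainder reaches 0 after 4 divisions, so the expansion has 4 partial quotients, read off in order.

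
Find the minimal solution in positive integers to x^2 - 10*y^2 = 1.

(x, y) = (19, 6)

First expand sqrt(10) as a continued fraction. With x_i = (sqrt(10) + m_i)/d_i and (m_0, d_0) = (0, 1): a_0 = floor(sqrt(10)) = 3, since 3^2 = 9 <= 10 < 16 = 4^2.
Iterate m_{i+1} = d_i*a_i - m_i, d_{i+1} = (10 - m_{i+1}^2)/d_i, a_{i+1} = floor((a_0 + m_{i+1})/d_{i+1}):
  m_1 = 1*3 - 0 = 3, d_1 = (10 - 3^2)/1 = 1/1 = 1, a_1 = floor((3 + 3)/1) = 6.
  m_2 = 1*6 - 3 = 3, d_2 = (10 - 3^2)/1 = 1/1 = 1: (m_2, d_2) = (m_1, d_1) = (3, 1), so from here the quotient a_1 repeats; the period length is 1.
So sqrt(10) = [3; (6)] with period length k = 1.
k is odd, so (p_{k-1}, q_{k-1}) only solves x^2 - 10y^2 = -1 and the fundamental solution of x^2 - 10y^2 = 1 is (p_{2k-1}, q_{2k-1}) = (p_1, q_1); compute convergents through index 1, running through the period twice.
Convergents (p_i = a_i*p_{i-1} + p_{i-2}, q_i = a_i*q_{i-1} + q_{i-2} with p_{-2}=0, p_{-1}=1, q_{-2}=1, q_{-1}=0):
  i=0: a_0=3, p_0 = 3*1 + 0 = 3, q_0 = 3*0 + 1 = 1.
  i=1: a_1=6, p_1 = 6*3 + 1 = 19, q_1 = 6*1 + 0 = 6.
Indeed p_0^2 - 10*q_0^2 = 9 - 10 = -1, not +1.
Check: 19^2 - 10*6^2 = 361 - 360 = 1, so (x, y) = (19, 6) solves the equation, and by the theorem it is the least positive solution.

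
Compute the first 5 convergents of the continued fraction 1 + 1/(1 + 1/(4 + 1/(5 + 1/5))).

Using the convergent recurrence p_i = a_i*p_{i-1} + p_{i-2}, q_i = a_i*q_{i-1} + q_{i-2} with p_{-2}=0, p_{-1}=1, q_{-2}=1, q_{-1}=0:
  i=0: a_0=1, p_0 = 1*1 + 0 = 1, q_0 = 1*0 + 1 = 1.
  i=1: a_1=1, p_1 = 1*1 + 1 = 2, q_1 = 1*1 + 0 = 1.
  i=2: a_2=4, p_2 = 4*2 + 1 = 9, q_2 = 4*1 + 1 = 5.
  i=3: a_3=5, p_3 = 5*9 + 2 = 47, q_3 = 5*5 + 1 = 26.
  i=4: a_4=5, p_4 = 5*47 + 9 = 244, q_4 = 5*26 + 5 = 135.

1/1, 2/1, 9/5, 47/26, 244/135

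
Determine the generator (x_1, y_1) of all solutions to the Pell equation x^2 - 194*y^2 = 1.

First expand sqrt(194) as a continued fraction. With x_i = (sqrt(194) + m_i)/d_i and (m_0, d_0) = (0, 1): a_0 = floor(sqrt(194)) = 13, since 13^2 = 169 <= 194 < 196 = 14^2.
Iterate m_{i+1} = d_i*a_i - m_i, d_{i+1} = (194 - m_{i+1}^2)/d_i, a_{i+1} = floor((a_0 + m_{i+1})/d_{i+1}):
  m_1 = 1*13 - 0 = 13, d_1 = (194 - 13^2)/1 = 25/1 = 25, a_1 = floor((13 + 13)/25) = 1.
  m_2 = 25*1 - 13 = 12, d_2 = (194 - 12^2)/25 = 50/25 = 2, a_2 = floor((13 + 12)/2) = 12.
  m_3 = 2*12 - 12 = 12, d_3 = (194 - 12^2)/2 = 50/2 = 25, a_3 = floor((13 + 12)/25) = 1.
  m_4 = 25*1 - 12 = 13, d_4 = (194 - 13^2)/25 = 25/25 = 1, a_4 = floor((13 + 13)/1) = 26.
  m_5 = 1*26 - 13 = 13, d_5 = (194 - 13^2)/1 = 25/1 = 25: (m_5, d_5) = (m_1, d_1) = (13, 25), so from here the quotients repeat a_1, ..., a_4; the period length is 4.
So sqrt(194) = [13; (1, 12, 1, 26)] with period length k = 4.
k is even, so the fundamental solution of x^2 - 194y^2 = 1 is (p_{k-1}, q_{k-1}) = (p_3, q_3); compute convergents through index 3.
Convergents (p_i = a_i*p_{i-1} + p_{i-2}, q_i = a_i*q_{i-1} + q_{i-2} with p_{-2}=0, p_{-1}=1, q_{-2}=1, q_{-1}=0):
  i=0: a_0=13, p_0 = 13*1 + 0 = 13, q_0 = 13*0 + 1 = 1.
  i=1: a_1=1, p_1 = 1*13 + 1 = 14, q_1 = 1*1 + 0 = 1.
  i=2: a_2=12, p_2 = 12*14 + 13 = 181, q_2 = 12*1 + 1 = 13.
  i=3: a_3=1, p_3 = 1*181 + 14 = 195, q_3 = 1*13 + 1 = 14.
Check: 195^2 - 194*14^2 = 38025 - 38024 = 1, so (x, y) = (195, 14) solves the equation, and by the theorem it is the least positive solution.

(x, y) = (195, 14)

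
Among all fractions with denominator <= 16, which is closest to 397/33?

12/1

Expand x = 397/33 as a continued fraction with the Euclidean algorithm:
  397 = 12*33 + 1, so a_0 = 12.
  33 = 33*1 + 0, so a_1 = 33.
so x = [12; 33].
Convergents (p_i = a_i*p_{i-1} + p_{i-2}, q_i = a_i*q_{i-1} + q_{i-2} with p_{-2}=0, p_{-1}=1, q_{-2}=1, q_{-1}=0), until the denominator exceeds 16:
  i=0: a_0=12, p_0 = 12*1 + 0 = 12, q_0 = 12*0 + 1 = 1.
  i=1: a_1=33, p_1 = 33*12 + 1 = 397, q_1 = 33*1 + 0 = 33.
q_1 = 33 > 16, so the last convergent with denominator <= 16 is p_0/q_0 = 12/1.
The closest fraction with denominator <= 16 is either p_0/q_0 or the intermediate fraction (k*p_0 + p_{-1})/(k*q_0 + q_{-1}) with the largest k >= 1 whose denominator stays <= 16; these approach x as k grows, and every other convergent or intermediate fraction in range is farther away.
Largest k: floor((16 - q_{-1})/q_0) = floor((16 - 0)/1) = 16 (using the seeds p_{-1} = 1, q_{-1} = 0).
That gives (16*12 + 1)/(16*1 + 0) = 193/16.
Compare the errors: |x - 12/1| = |397*1 - 12*33|/(33*1) = 1/33, and |x - 193/16| = |397*16 - 193*33|/(33*16) = 17/528.
Cross-multiplying, 1*528 = 528 < 561 = 17*33, so 1/33 is smaller: the convergent 12/1 is closer to x than 193/16.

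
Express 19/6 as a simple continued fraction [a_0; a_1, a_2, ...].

[3; 6]

Run the Euclidean algorithm on 19 and 6; the successive quotients are the partial quotients a_0, a_1, ... (each step inverts the fractional part left over by the previous one):
  19 = 3*6 + 1, so a_0 = 3.
  6 = 6*1 + 0, so a_1 = 6.
The remainder reaches 0 after 2 divisions, so the expansion has 2 partial quotients, read off in order.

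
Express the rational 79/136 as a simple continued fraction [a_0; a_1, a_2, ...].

[0; 1, 1, 2, 1, 1, 2, 4]

Run the Euclidean algorithm on 79 and 136; the successive quotients are the partial quotients a_0, a_1, ... (each step inverts the fractional part left over by the previous one):
  79 = 0*136 + 79, so a_0 = 0.
  136 = 1*79 + 57, so a_1 = 1.
  79 = 1*57 + 22, so a_2 = 1.
  57 = 2*22 + 13, so a_3 = 2.
  22 = 1*13 + 9, so a_4 = 1.
  13 = 1*9 + 4, so a_5 = 1.
  9 = 2*4 + 1, so a_6 = 2.
  4 = 4*1 + 0, so a_7 = 4.
The remainder reaches 0 after 8 divisions, so the expansion has 8 partial quotients, read off in order.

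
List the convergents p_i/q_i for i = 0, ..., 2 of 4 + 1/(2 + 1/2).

Using the convergent recurrence p_i = a_i*p_{i-1} + p_{i-2}, q_i = a_i*q_{i-1} + q_{i-2} with p_{-2}=0, p_{-1}=1, q_{-2}=1, q_{-1}=0:
  i=0: a_0=4, p_0 = 4*1 + 0 = 4, q_0 = 4*0 + 1 = 1.
  i=1: a_1=2, p_1 = 2*4 + 1 = 9, q_1 = 2*1 + 0 = 2.
  i=2: a_2=2, p_2 = 2*9 + 4 = 22, q_2 = 2*2 + 1 = 5.

4/1, 9/2, 22/5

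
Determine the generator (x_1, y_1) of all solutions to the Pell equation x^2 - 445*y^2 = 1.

(x, y) = (43468489, 2060604)

First expand sqrt(445) as a continued fraction. With x_i = (sqrt(445) + m_i)/d_i and (m_0, d_0) = (0, 1): a_0 = floor(sqrt(445)) = 21, since 21^2 = 441 <= 445 < 484 = 22^2.
Iterate m_{i+1} = d_i*a_i - m_i, d_{i+1} = (445 - m_{i+1}^2)/d_i, a_{i+1} = floor((a_0 + m_{i+1})/d_{i+1}):
  m_1 = 1*21 - 0 = 21, d_1 = (445 - 21^2)/1 = 4/1 = 4, a_1 = floor((21 + 21)/4) = 10.
  m_2 = 4*10 - 21 = 19, d_2 = (445 - 19^2)/4 = 84/4 = 21, a_2 = floor((21 + 19)/21) = 1.
  m_3 = 21*1 - 19 = 2, d_3 = (445 - 2^2)/21 = 441/21 = 21, a_3 = floor((21 + 2)/21) = 1.
  m_4 = 21*1 - 2 = 19, d_4 = (445 - 19^2)/21 = 84/21 = 4, a_4 = floor((21 + 19)/4) = 10.
  m_5 = 4*10 - 19 = 21, d_5 = (445 - 21^2)/4 = 4/4 = 1, a_5 = floor((21 + 21)/1) = 42.
  m_6 = 1*42 - 21 = 21, d_6 = (445 - 21^2)/1 = 4/1 = 4: (m_6, d_6) = (m_1, d_1) = (21, 4), so from here the quotients repeat a_1, ..., a_5; the period length is 5.
So sqrt(445) = [21; (10, 1, 1, 10, 42)] with period length k = 5.
k is odd, so (p_{k-1}, q_{k-1}) only solves x^2 - 445y^2 = -1 and the fundamental solution of x^2 - 445y^2 = 1 is (p_{2k-1}, q_{2k-1}) = (p_9, q_9); compute convergents through index 9, running through the period twice.
Convergents (p_i = a_i*p_{i-1} + p_{i-2}, q_i = a_i*q_{i-1} + q_{i-2} with p_{-2}=0, p_{-1}=1, q_{-2}=1, q_{-1}=0):
  i=0: a_0=21, p_0 = 21*1 + 0 = 21, q_0 = 21*0 + 1 = 1.
  i=1: a_1=10, p_1 = 10*21 + 1 = 211, q_1 = 10*1 + 0 = 10.
  i=2: a_2=1, p_2 = 1*211 + 21 = 232, q_2 = 1*10 + 1 = 11.
  i=3: a_3=1, p_3 = 1*232 + 211 = 443, q_3 = 1*11 + 10 = 21.
  i=4: a_4=10, p_4 = 10*443 + 232 = 4662, q_4 = 10*21 + 11 = 221.
  i=5: a_5=42, p_5 = 42*4662 + 443 = 196247, q_5 = 42*221 + 21 = 9303.
  i=6: a_6=10, p_6 = 10*196247 + 4662 = 1967132, q_6 = 10*9303 + 221 = 93251.
  i=7: a_7=1, p_7 = 1*1967132 + 196247 = 2163379, q_7 = 1*93251 + 9303 = 102554.
  i=8: a_8=1, p_8 = 1*2163379 + 1967132 = 4130511, q_8 = 1*102554 + 93251 = 195805.
  i=9: a_9=10, p_9 = 10*4130511 + 2163379 = 43468489, q_9 = 10*195805 + 102554 = 2060604.
Indeed p_4^2 - 445*q_4^2 = 21734244 - 21734245 = -1, not +1.
Check: 43468489^2 - 445*2060604^2 = 1889509535943121 - 1889509535943120 = 1, so (x, y) = (43468489, 2060604) solves the equation, and by the theorem it is the least positive solution.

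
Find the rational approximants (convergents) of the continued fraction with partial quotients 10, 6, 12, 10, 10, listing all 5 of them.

Using the convergent recurrence p_i = a_i*p_{i-1} + p_{i-2}, q_i = a_i*q_{i-1} + q_{i-2} with p_{-2}=0, p_{-1}=1, q_{-2}=1, q_{-1}=0:
  i=0: a_0=10, p_0 = 10*1 + 0 = 10, q_0 = 10*0 + 1 = 1.
  i=1: a_1=6, p_1 = 6*10 + 1 = 61, q_1 = 6*1 + 0 = 6.
  i=2: a_2=12, p_2 = 12*61 + 10 = 742, q_2 = 12*6 + 1 = 73.
  i=3: a_3=10, p_3 = 10*742 + 61 = 7481, q_3 = 10*73 + 6 = 736.
  i=4: a_4=10, p_4 = 10*7481 + 742 = 75552, q_4 = 10*736 + 73 = 7433.

10/1, 61/6, 742/73, 7481/736, 75552/7433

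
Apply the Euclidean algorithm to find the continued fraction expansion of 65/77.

[0; 1, 5, 2, 2, 2]

Run the Euclidean algorithm on 65 and 77; the successive quotients are the partial quotients a_0, a_1, ... (each step inverts the fractional part left over by the previous one):
  65 = 0*77 + 65, so a_0 = 0.
  77 = 1*65 + 12, so a_1 = 1.
  65 = 5*12 + 5, so a_2 = 5.
  12 = 2*5 + 2, so a_3 = 2.
  5 = 2*2 + 1, so a_4 = 2.
  2 = 2*1 + 0, so a_5 = 2.
The remainder reaches 0 after 6 divisions, so the expansion has 6 partial quotients, read off in order.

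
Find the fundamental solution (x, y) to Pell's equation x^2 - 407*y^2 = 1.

First expand sqrt(407) as a continued fraction. With x_i = (sqrt(407) + m_i)/d_i and (m_0, d_0) = (0, 1): a_0 = floor(sqrt(407)) = 20, since 20^2 = 400 <= 407 < 441 = 21^2.
Iterate m_{i+1} = d_i*a_i - m_i, d_{i+1} = (407 - m_{i+1}^2)/d_i, a_{i+1} = floor((a_0 + m_{i+1})/d_{i+1}):
  m_1 = 1*20 - 0 = 20, d_1 = (407 - 20^2)/1 = 7/1 = 7, a_1 = floor((20 + 20)/7) = 5.
  m_2 = 7*5 - 20 = 15, d_2 = (407 - 15^2)/7 = 182/7 = 26, a_2 = floor((20 + 15)/26) = 1.
  m_3 = 26*1 - 15 = 11, d_3 = (407 - 11^2)/26 = 286/26 = 11, a_3 = floor((20 + 11)/11) = 2.
  m_4 = 11*2 - 11 = 11, d_4 = (407 - 11^2)/11 = 286/11 = 26, a_4 = floor((20 + 11)/26) = 1.
  m_5 = 26*1 - 11 = 15, d_5 = (407 - 15^2)/26 = 182/26 = 7, a_5 = floor((20 + 15)/7) = 5.
  m_6 = 7*5 - 15 = 20, d_6 = (407 - 20^2)/7 = 7/7 = 1, a_6 = floor((20 + 20)/1) = 40.
  m_7 = 1*40 - 20 = 20, d_7 = (407 - 20^2)/1 = 7/1 = 7: (m_7, d_7) = (m_1, d_1) = (20, 7), so from here the quotients repeat a_1, ..., a_6; the period length is 6.
So sqrt(407) = [20; (5, 1, 2, 1, 5, 40)] with period length k = 6.
k is even, so the fundamental solution of x^2 - 407y^2 = 1 is (p_{k-1}, q_{k-1}) = (p_5, q_5); compute convergents through index 5.
Convergents (p_i = a_i*p_{i-1} + p_{i-2}, q_i = a_i*q_{i-1} + q_{i-2} with p_{-2}=0, p_{-1}=1, q_{-2}=1, q_{-1}=0):
  i=0: a_0=20, p_0 = 20*1 + 0 = 20, q_0 = 20*0 + 1 = 1.
  i=1: a_1=5, p_1 = 5*20 + 1 = 101, q_1 = 5*1 + 0 = 5.
  i=2: a_2=1, p_2 = 1*101 + 20 = 121, q_2 = 1*5 + 1 = 6.
  i=3: a_3=2, p_3 = 2*121 + 101 = 343, q_3 = 2*6 + 5 = 17.
  i=4: a_4=1, p_4 = 1*343 + 121 = 464, q_4 = 1*17 + 6 = 23.
  i=5: a_5=5, p_5 = 5*464 + 343 = 2663, q_5 = 5*23 + 17 = 132.
Check: 2663^2 - 407*132^2 = 7091569 - 7091568 = 1, so (x, y) = (2663, 132) solves the equation, and by the theorem it is the least positive solution.

(x, y) = (2663, 132)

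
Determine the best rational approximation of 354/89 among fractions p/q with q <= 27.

Expand x = 354/89 as a continued fraction with the Euclidean algorithm:
  354 = 3*89 + 87, so a_0 = 3.
  89 = 1*87 + 2, so a_1 = 1.
  87 = 43*2 + 1, so a_2 = 43.
  2 = 2*1 + 0, so a_3 = 2.
so x = [3; 1, 43, 2].
Convergents (p_i = a_i*p_{i-1} + p_{i-2}, q_i = a_i*q_{i-1} + q_{i-2} with p_{-2}=0, p_{-1}=1, q_{-2}=1, q_{-1}=0), until the denominator exceeds 27:
  i=0: a_0=3, p_0 = 3*1 + 0 = 3, q_0 = 3*0 + 1 = 1.
  i=1: a_1=1, p_1 = 1*3 + 1 = 4, q_1 = 1*1 + 0 = 1.
  i=2: a_2=43, p_2 = 43*4 + 3 = 175, q_2 = 43*1 + 1 = 44.
q_2 = 44 > 27, so the last convergent with denominator <= 27 is p_1/q_1 = 4/1.
The closest fraction with denominator <= 27 is either p_1/q_1 or the intermediate fraction (k*p_1 + p_0)/(k*q_1 + q_0) with the largest k >= 1 whose denominator stays <= 27; these approach x as k grows, and every other convergent or intermediate fraction in range is farther away.
Largest k: floor((27 - q_0)/q_1) = floor((27 - 1)/1) = 26.
That gives (26*4 + 3)/(26*1 + 1) = 107/27.
Compare the errors: |x - 4/1| = |354*1 - 4*89|/(89*1) = 2/89, and |x - 107/27| = |354*27 - 107*89|/(89*27) = 35/2403.
Cross-multiplying, 35*89 = 3115 < 4806 = 2*2403, so 35/2403 is smaller: the intermediate fraction 107/27 is closer to x than 4/1.

107/27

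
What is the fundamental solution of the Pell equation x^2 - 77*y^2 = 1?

First expand sqrt(77) as a continued fraction. With x_i = (sqrt(77) + m_i)/d_i and (m_0, d_0) = (0, 1): a_0 = floor(sqrt(77)) = 8, since 8^2 = 64 <= 77 < 81 = 9^2.
Iterate m_{i+1} = d_i*a_i - m_i, d_{i+1} = (77 - m_{i+1}^2)/d_i, a_{i+1} = floor((a_0 + m_{i+1})/d_{i+1}):
  m_1 = 1*8 - 0 = 8, d_1 = (77 - 8^2)/1 = 13/1 = 13, a_1 = floor((8 + 8)/13) = 1.
  m_2 = 13*1 - 8 = 5, d_2 = (77 - 5^2)/13 = 52/13 = 4, a_2 = floor((8 + 5)/4) = 3.
  m_3 = 4*3 - 5 = 7, d_3 = (77 - 7^2)/4 = 28/4 = 7, a_3 = floor((8 + 7)/7) = 2.
  m_4 = 7*2 - 7 = 7, d_4 = (77 - 7^2)/7 = 28/7 = 4, a_4 = floor((8 + 7)/4) = 3.
  m_5 = 4*3 - 7 = 5, d_5 = (77 - 5^2)/4 = 52/4 = 13, a_5 = floor((8 + 5)/13) = 1.
  m_6 = 13*1 - 5 = 8, d_6 = (77 - 8^2)/13 = 13/13 = 1, a_6 = floor((8 + 8)/1) = 16.
  m_7 = 1*16 - 8 = 8, d_7 = (77 - 8^2)/1 = 13/1 = 13: (m_7, d_7) = (m_1, d_1) = (8, 13), so from here the quotients repeat a_1, ..., a_6; the period length is 6.
So sqrt(77) = [8; (1, 3, 2, 3, 1, 16)] with period length k = 6.
k is even, so the fundamental solution of x^2 - 77y^2 = 1 is (p_{k-1}, q_{k-1}) = (p_5, q_5); compute convergents through index 5.
Convergents (p_i = a_i*p_{i-1} + p_{i-2}, q_i = a_i*q_{i-1} + q_{i-2} with p_{-2}=0, p_{-1}=1, q_{-2}=1, q_{-1}=0):
  i=0: a_0=8, p_0 = 8*1 + 0 = 8, q_0 = 8*0 + 1 = 1.
  i=1: a_1=1, p_1 = 1*8 + 1 = 9, q_1 = 1*1 + 0 = 1.
  i=2: a_2=3, p_2 = 3*9 + 8 = 35, q_2 = 3*1 + 1 = 4.
  i=3: a_3=2, p_3 = 2*35 + 9 = 79, q_3 = 2*4 + 1 = 9.
  i=4: a_4=3, p_4 = 3*79 + 35 = 272, q_4 = 3*9 + 4 = 31.
  i=5: a_5=1, p_5 = 1*272 + 79 = 351, q_5 = 1*31 + 9 = 40.
Check: 351^2 - 77*40^2 = 123201 - 123200 = 1, so (x, y) = (351, 40) solves the equation, and by the theorem it is the least positive solution.

(x, y) = (351, 40)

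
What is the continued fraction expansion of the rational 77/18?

Run the Euclidean algorithm on 77 and 18; the successive quotients are the partial quotients a_0, a_1, ... (each step inverts the fractional part left over by the previous one):
  77 = 4*18 + 5, so a_0 = 4.
  18 = 3*5 + 3, so a_1 = 3.
  5 = 1*3 + 2, so a_2 = 1.
  3 = 1*2 + 1, so a_3 = 1.
  2 = 2*1 + 0, so a_4 = 2.
The remainder reaches 0 after 5 divisions, so the expansion has 5 partial quotients, read off in order.

[4; 3, 1, 1, 2]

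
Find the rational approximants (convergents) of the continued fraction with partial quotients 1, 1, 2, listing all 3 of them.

1/1, 2/1, 5/3

Using the convergent recurrence p_i = a_i*p_{i-1} + p_{i-2}, q_i = a_i*q_{i-1} + q_{i-2} with p_{-2}=0, p_{-1}=1, q_{-2}=1, q_{-1}=0:
  i=0: a_0=1, p_0 = 1*1 + 0 = 1, q_0 = 1*0 + 1 = 1.
  i=1: a_1=1, p_1 = 1*1 + 1 = 2, q_1 = 1*1 + 0 = 1.
  i=2: a_2=2, p_2 = 2*2 + 1 = 5, q_2 = 2*1 + 1 = 3.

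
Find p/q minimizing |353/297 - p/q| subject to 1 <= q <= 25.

Expand x = 353/297 as a continued fraction with the Euclidean algorithm:
  353 = 1*297 + 56, so a_0 = 1.
  297 = 5*56 + 17, so a_1 = 5.
  56 = 3*17 + 5, so a_2 = 3.
  17 = 3*5 + 2, so a_3 = 3.
  5 = 2*2 + 1, so a_4 = 2.
  2 = 2*1 + 0, so a_5 = 2.
so x = [1; 5, 3, 3, 2, 2].
Convergents (p_i = a_i*p_{i-1} + p_{i-2}, q_i = a_i*q_{i-1} + q_{i-2} with p_{-2}=0, p_{-1}=1, q_{-2}=1, q_{-1}=0), until the denominator exceeds 25:
  i=0: a_0=1, p_0 = 1*1 + 0 = 1, q_0 = 1*0 + 1 = 1.
  i=1: a_1=5, p_1 = 5*1 + 1 = 6, q_1 = 5*1 + 0 = 5.
  i=2: a_2=3, p_2 = 3*6 + 1 = 19, q_2 = 3*5 + 1 = 16.
  i=3: a_3=3, p_3 = 3*19 + 6 = 63, q_3 = 3*16 + 5 = 53.
q_3 = 53 > 25, so the last convergent with denominator <= 25 is p_2/q_2 = 19/16.
The closest fraction with denominator <= 25 is either p_2/q_2 or the intermediate fraction (k*p_2 + p_1)/(k*q_2 + q_1) with the largest k >= 1 whose denominator stays <= 25; these approach x as k grows, and every other convergent or intermediate fraction in range is farther away.
Largest k: floor((25 - q_1)/q_2) = floor((25 - 5)/16) = 1.
That gives (1*19 + 6)/(1*16 + 5) = 25/21.
Compare the errors: |x - 19/16| = |353*16 - 19*297|/(297*16) = 5/4752, and |x - 25/21| = |353*21 - 25*297|/(297*21) = 12/6237.
Cross-multiplying, 5*6237 = 31185 < 57024 = 12*4752, so 5/4752 is smaller: the convergent 19/16 is closer to x than 25/21.

19/16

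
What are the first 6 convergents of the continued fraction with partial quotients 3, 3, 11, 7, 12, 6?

3/1, 10/3, 113/34, 801/241, 9725/2926, 59151/17797

Using the convergent recurrence p_i = a_i*p_{i-1} + p_{i-2}, q_i = a_i*q_{i-1} + q_{i-2} with p_{-2}=0, p_{-1}=1, q_{-2}=1, q_{-1}=0:
  i=0: a_0=3, p_0 = 3*1 + 0 = 3, q_0 = 3*0 + 1 = 1.
  i=1: a_1=3, p_1 = 3*3 + 1 = 10, q_1 = 3*1 + 0 = 3.
  i=2: a_2=11, p_2 = 11*10 + 3 = 113, q_2 = 11*3 + 1 = 34.
  i=3: a_3=7, p_3 = 7*113 + 10 = 801, q_3 = 7*34 + 3 = 241.
  i=4: a_4=12, p_4 = 12*801 + 113 = 9725, q_4 = 12*241 + 34 = 2926.
  i=5: a_5=6, p_5 = 6*9725 + 801 = 59151, q_5 = 6*2926 + 241 = 17797.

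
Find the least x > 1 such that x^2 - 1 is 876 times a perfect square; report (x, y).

(x, y) = (10951, 370)

First expand sqrt(876) as a continued fraction. With x_i = (sqrt(876) + m_i)/d_i and (m_0, d_0) = (0, 1): a_0 = floor(sqrt(876)) = 29, since 29^2 = 841 <= 876 < 900 = 30^2.
Iterate m_{i+1} = d_i*a_i - m_i, d_{i+1} = (876 - m_{i+1}^2)/d_i, a_{i+1} = floor((a_0 + m_{i+1})/d_{i+1}):
  m_1 = 1*29 - 0 = 29, d_1 = (876 - 29^2)/1 = 35/1 = 35, a_1 = floor((29 + 29)/35) = 1.
  m_2 = 35*1 - 29 = 6, d_2 = (876 - 6^2)/35 = 840/35 = 24, a_2 = floor((29 + 6)/24) = 1.
  m_3 = 24*1 - 6 = 18, d_3 = (876 - 18^2)/24 = 552/24 = 23, a_3 = floor((29 + 18)/23) = 2.
  m_4 = 23*2 - 18 = 28, d_4 = (876 - 28^2)/23 = 92/23 = 4, a_4 = floor((29 + 28)/4) = 14.
  m_5 = 4*14 - 28 = 28, d_5 = (876 - 28^2)/4 = 92/4 = 23, a_5 = floor((29 + 28)/23) = 2.
  m_6 = 23*2 - 28 = 18, d_6 = (876 - 18^2)/23 = 552/23 = 24, a_6 = floor((29 + 18)/24) = 1.
  m_7 = 24*1 - 18 = 6, d_7 = (876 - 6^2)/24 = 840/24 = 35, a_7 = floor((29 + 6)/35) = 1.
  m_8 = 35*1 - 6 = 29, d_8 = (876 - 29^2)/35 = 35/35 = 1, a_8 = floor((29 + 29)/1) = 58.
  m_9 = 1*58 - 29 = 29, d_9 = (876 - 29^2)/1 = 35/1 = 35: (m_9, d_9) = (m_1, d_1) = (29, 35), so from here the quotients repeat a_1, ..., a_8; the period length is 8.
So sqrt(876) = [29; (1, 1, 2, 14, 2, 1, 1, 58)] with period length k = 8.
k is even, so the fundamental solution of x^2 - 876y^2 = 1 is (p_{k-1}, q_{k-1}) = (p_7, q_7); compute convergents through index 7.
Convergents (p_i = a_i*p_{i-1} + p_{i-2}, q_i = a_i*q_{i-1} + q_{i-2} with p_{-2}=0, p_{-1}=1, q_{-2}=1, q_{-1}=0):
  i=0: a_0=29, p_0 = 29*1 + 0 = 29, q_0 = 29*0 + 1 = 1.
  i=1: a_1=1, p_1 = 1*29 + 1 = 30, q_1 = 1*1 + 0 = 1.
  i=2: a_2=1, p_2 = 1*30 + 29 = 59, q_2 = 1*1 + 1 = 2.
  i=3: a_3=2, p_3 = 2*59 + 30 = 148, q_3 = 2*2 + 1 = 5.
  i=4: a_4=14, p_4 = 14*148 + 59 = 2131, q_4 = 14*5 + 2 = 72.
  i=5: a_5=2, p_5 = 2*2131 + 148 = 4410, q_5 = 2*72 + 5 = 149.
  i=6: a_6=1, p_6 = 1*4410 + 2131 = 6541, q_6 = 1*149 + 72 = 221.
  i=7: a_7=1, p_7 = 1*6541 + 4410 = 10951, q_7 = 1*221 + 149 = 370.
Check: 10951^2 - 876*370^2 = 119924401 - 119924400 = 1, so (x, y) = (10951, 370) solves the equation, and by the theorem it is the least positive solution.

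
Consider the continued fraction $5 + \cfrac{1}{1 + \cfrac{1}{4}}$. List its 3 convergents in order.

Using the convergent recurrence p_i = a_i*p_{i-1} + p_{i-2}, q_i = a_i*q_{i-1} + q_{i-2} with p_{-2}=0, p_{-1}=1, q_{-2}=1, q_{-1}=0:
  i=0: a_0=5, p_0 = 5*1 + 0 = 5, q_0 = 5*0 + 1 = 1.
  i=1: a_1=1, p_1 = 1*5 + 1 = 6, q_1 = 1*1 + 0 = 1.
  i=2: a_2=4, p_2 = 4*6 + 5 = 29, q_2 = 4*1 + 1 = 5.

5/1, 6/1, 29/5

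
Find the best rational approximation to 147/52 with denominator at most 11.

17/6

Expand x = 147/52 as a continued fraction with the Euclidean algorithm:
  147 = 2*52 + 43, so a_0 = 2.
  52 = 1*43 + 9, so a_1 = 1.
  43 = 4*9 + 7, so a_2 = 4.
  9 = 1*7 + 2, so a_3 = 1.
  7 = 3*2 + 1, so a_4 = 3.
  2 = 2*1 + 0, so a_5 = 2.
so x = [2; 1, 4, 1, 3, 2].
Convergents (p_i = a_i*p_{i-1} + p_{i-2}, q_i = a_i*q_{i-1} + q_{i-2} with p_{-2}=0, p_{-1}=1, q_{-2}=1, q_{-1}=0), until the denominator exceeds 11:
  i=0: a_0=2, p_0 = 2*1 + 0 = 2, q_0 = 2*0 + 1 = 1.
  i=1: a_1=1, p_1 = 1*2 + 1 = 3, q_1 = 1*1 + 0 = 1.
  i=2: a_2=4, p_2 = 4*3 + 2 = 14, q_2 = 4*1 + 1 = 5.
  i=3: a_3=1, p_3 = 1*14 + 3 = 17, q_3 = 1*5 + 1 = 6.
  i=4: a_4=3, p_4 = 3*17 + 14 = 65, q_4 = 3*6 + 5 = 23.
q_4 = 23 > 11, so the last convergent with denominator <= 11 is p_3/q_3 = 17/6.
The closest fraction with denominator <= 11 is either p_3/q_3 or the intermediate fraction (k*p_3 + p_2)/(k*q_3 + q_2) with the largest k >= 1 whose denominator stays <= 11; these approach x as k grows, and every other convergent or intermediate fraction in range is farther away.
Largest k: floor((11 - q_2)/q_3) = floor((11 - 5)/6) = 1.
That gives (1*17 + 14)/(1*6 + 5) = 31/11.
Compare the errors: |x - 17/6| = |147*6 - 17*52|/(52*6) = 2/312, and |x - 31/11| = |147*11 - 31*52|/(52*11) = 5/572.
Cross-multiplying, 2*572 = 1144 < 1560 = 5*312, so 2/312 is smaller: the convergent 17/6 is closer to x than 31/11.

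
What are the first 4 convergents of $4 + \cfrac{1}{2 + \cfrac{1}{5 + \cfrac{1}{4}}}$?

Using the convergent recurrence p_i = a_i*p_{i-1} + p_{i-2}, q_i = a_i*q_{i-1} + q_{i-2} with p_{-2}=0, p_{-1}=1, q_{-2}=1, q_{-1}=0:
  i=0: a_0=4, p_0 = 4*1 + 0 = 4, q_0 = 4*0 + 1 = 1.
  i=1: a_1=2, p_1 = 2*4 + 1 = 9, q_1 = 2*1 + 0 = 2.
  i=2: a_2=5, p_2 = 5*9 + 4 = 49, q_2 = 5*2 + 1 = 11.
  i=3: a_3=4, p_3 = 4*49 + 9 = 205, q_3 = 4*11 + 2 = 46.

4/1, 9/2, 49/11, 205/46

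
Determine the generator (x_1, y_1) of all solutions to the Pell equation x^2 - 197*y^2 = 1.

First expand sqrt(197) as a continued fraction. With x_i = (sqrt(197) + m_i)/d_i and (m_0, d_0) = (0, 1): a_0 = floor(sqrt(197)) = 14, since 14^2 = 196 <= 197 < 225 = 15^2.
Iterate m_{i+1} = d_i*a_i - m_i, d_{i+1} = (197 - m_{i+1}^2)/d_i, a_{i+1} = floor((a_0 + m_{i+1})/d_{i+1}):
  m_1 = 1*14 - 0 = 14, d_1 = (197 - 14^2)/1 = 1/1 = 1, a_1 = floor((14 + 14)/1) = 28.
  m_2 = 1*28 - 14 = 14, d_2 = (197 - 14^2)/1 = 1/1 = 1: (m_2, d_2) = (m_1, d_1) = (14, 1), so from here the quotient a_1 repeats; the period length is 1.
So sqrt(197) = [14; (28)] with period length k = 1.
k is odd, so (p_{k-1}, q_{k-1}) only solves x^2 - 197y^2 = -1 and the fundamental solution of x^2 - 197y^2 = 1 is (p_{2k-1}, q_{2k-1}) = (p_1, q_1); compute convergents through index 1, running through the period twice.
Convergents (p_i = a_i*p_{i-1} + p_{i-2}, q_i = a_i*q_{i-1} + q_{i-2} with p_{-2}=0, p_{-1}=1, q_{-2}=1, q_{-1}=0):
  i=0: a_0=14, p_0 = 14*1 + 0 = 14, q_0 = 14*0 + 1 = 1.
  i=1: a_1=28, p_1 = 28*14 + 1 = 393, q_1 = 28*1 + 0 = 28.
Indeed p_0^2 - 197*q_0^2 = 196 - 197 = -1, not +1.
Check: 393^2 - 197*28^2 = 154449 - 154448 = 1, so (x, y) = (393, 28) solves the equation, and by the theorem it is the least positive solution.

(x, y) = (393, 28)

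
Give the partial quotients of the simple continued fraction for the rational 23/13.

[1; 1, 3, 3]

Run the Euclidean algorithm on 23 and 13; the successive quotients are the partial quotients a_0, a_1, ... (each step inverts the fractional part left over by the previous one):
  23 = 1*13 + 10, so a_0 = 1.
  13 = 1*10 + 3, so a_1 = 1.
  10 = 3*3 + 1, so a_2 = 3.
  3 = 3*1 + 0, so a_3 = 3.
The remainder reaches 0 after 4 divisions, so the expansion has 4 partial quotients, read off in order.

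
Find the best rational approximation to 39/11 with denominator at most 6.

Expand x = 39/11 as a continued fraction with the Euclidean algorithm:
  39 = 3*11 + 6, so a_0 = 3.
  11 = 1*6 + 5, so a_1 = 1.
  6 = 1*5 + 1, so a_2 = 1.
  5 = 5*1 + 0, so a_3 = 5.
so x = [3; 1, 1, 5].
Convergents (p_i = a_i*p_{i-1} + p_{i-2}, q_i = a_i*q_{i-1} + q_{i-2} with p_{-2}=0, p_{-1}=1, q_{-2}=1, q_{-1}=0), until the denominator exceeds 6:
  i=0: a_0=3, p_0 = 3*1 + 0 = 3, q_0 = 3*0 + 1 = 1.
  i=1: a_1=1, p_1 = 1*3 + 1 = 4, q_1 = 1*1 + 0 = 1.
  i=2: a_2=1, p_2 = 1*4 + 3 = 7, q_2 = 1*1 + 1 = 2.
  i=3: a_3=5, p_3 = 5*7 + 4 = 39, q_3 = 5*2 + 1 = 11.
q_3 = 11 > 6, so the last convergent with denominator <= 6 is p_2/q_2 = 7/2.
The closest fraction with denominator <= 6 is either p_2/q_2 or the intermediate fraction (k*p_2 + p_1)/(k*q_2 + q_1) with the largest k >= 1 whose denominator stays <= 6; these approach x as k grows, and every other convergent or intermediate fraction in range is farther away.
Largest k: floor((6 - q_1)/q_2) = floor((6 - 1)/2) = 2.
That gives (2*7 + 4)/(2*2 + 1) = 18/5.
Compare the errors: |x - 7/2| = |39*2 - 7*11|/(11*2) = 1/22, and |x - 18/5| = |39*5 - 18*11|/(11*5) = 3/55.
Cross-multiplying, 1*55 = 55 < 66 = 3*22, so 1/22 is smaller: the convergent 7/2 is closer to x than 18/5.

7/2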